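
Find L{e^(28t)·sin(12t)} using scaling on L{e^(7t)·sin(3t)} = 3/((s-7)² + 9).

Scaling with a=4: L{e^(28t)·sin(12t)} = (1/4) · 3/((s/4-7)² + 9). Simplifying: 12/((s-28)² + 144)

Final answer: 12/((s-28)² + 144)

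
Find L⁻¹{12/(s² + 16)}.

This is the form c·a/(s² + a²) with a = 4, c = 3. L⁻¹ = 3·sin(4t)

Final answer: 3·sin(4t)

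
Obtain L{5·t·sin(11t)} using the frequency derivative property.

L{sin(11t)} = 11/(s² + 121). By L{t·f(t)} = -F'(s): -d/ds[11/(s² + 121)] = -(11)·(-2s)/(s² + 121)² = 22s/(s² + 121)². Then L{5·t·sin(11t)} = 5·22s/(s² + 121)² = 110s/(s² + 121)²

Final answer: 110s/(s² + 121)²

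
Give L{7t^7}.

L{t^n} = n!/s^(n+1). So L{7t^7} = 7·7!/s^8 = 35280/s^8

Final answer: 35280/s^8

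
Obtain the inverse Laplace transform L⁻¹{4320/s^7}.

L⁻¹{n!/s^(n+1)} = t^n with n=6. So L⁻¹{720/s^7} = t^6, and L⁻¹{4320/s^7} = (4320/720)·t^6 = 6·t^6

Final answer: 6·t^6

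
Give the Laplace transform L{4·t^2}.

L{t^n} = n!/s^(n+1), so L{t^2} = 2/s^3. Then L{4·t^2} = 4·2/s^3 = 8/s^3

Final answer: 8/s^3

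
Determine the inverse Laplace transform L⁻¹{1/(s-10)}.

L⁻¹{1/(s-a)} = e^(at), so L⁻¹{1/(s-10)} = e^(10t)

Final answer: e^(10t)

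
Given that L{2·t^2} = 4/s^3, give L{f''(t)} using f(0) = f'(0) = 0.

L{f''(t)} = s²F(s) - sf(0) - f'(0) = s²·4/s^3 - 0 - 0 = 4/s

Final answer: 4/s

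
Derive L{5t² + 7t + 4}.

L{5t² + 7t + 4} = 5·2/s³ + 7/s² + 4/s = 10/s³ + 7/s² + 4/s

Final answer: 10/s³ + 7/s² + 4/s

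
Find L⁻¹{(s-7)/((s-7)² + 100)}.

Using frequency shift: L⁻¹{(s-a)/((s-a)² + b²)} = e^(at)cos(bt). Here a=7, b=10

Final answer: e^(7t)·cos(10t)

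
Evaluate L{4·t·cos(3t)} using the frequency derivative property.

L{cos(3t)} = s/(s² + 9). Derivative: d/ds[s/(s² + 9)] = [(s² + 9) - s·2s]/(s² + 9)² = (9 - s²)/(s² + 9)². So L{t·cos(3t)} = -F'(s) = (s² - 9)/(s² + 9)². Then L{4·t·cos(3t)} = 4·(s² - 9)/(s² + 9)²

Final answer: 4·(s² - 9)/(s² + 9)²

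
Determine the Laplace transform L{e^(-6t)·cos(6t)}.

L{e^(at)·cos(ωt)} = (s-a)/((s-a)² + ω²), so L{e^(-6t)·cos(6t)} = (s+6)/((s+6)² + 36)

Final answer: (s+6)/((s+6)² + 36)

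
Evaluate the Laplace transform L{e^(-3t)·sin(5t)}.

L{e^(at)·sin(ωt)} = ω/((s-a)² + ω²), so L{e^(-3t)·sin(5t)} = 5/((s+3)² + 25)

Final answer: 5/((s+3)² + 25)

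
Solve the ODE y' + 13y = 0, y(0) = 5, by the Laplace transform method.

L{y'} + 13L{y} = 0. sY - 5 + 13Y = 0. Y(s+13) = 5. Y = 5/(s+13)

Final answer: y(t) = 5e^(-13t)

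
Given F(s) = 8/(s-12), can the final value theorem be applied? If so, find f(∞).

sF(s) = 8s/(s-12) has a pole at s = 12 in the right half-plane. Theorem does NOT apply (unstable system; f(t) = 8·e^(12t) grows without bound).

Final answer: Not applicable (unstable)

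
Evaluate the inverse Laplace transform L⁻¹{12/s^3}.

L⁻¹{n!/s^(n+1)} = t^n with n=2. So L⁻¹{2/s^3} = t^2, and L⁻¹{12/s^3} = (12/2)·t^2 = 6·t^2

Final answer: 6·t^2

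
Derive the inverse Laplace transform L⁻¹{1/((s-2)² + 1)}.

Using frequency shift, L⁻¹{1/((s-2)² + 1)} = e^(2t)·sin(t)

Final answer: e^(2t)·sin(t)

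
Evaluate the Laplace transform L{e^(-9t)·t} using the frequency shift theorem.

L{e^(at)·t^n} = n!/(s-a)^(n+1), so L{e^(-9t)·t} = 1/(s+9)^2

Final answer: 1/(s+9)^2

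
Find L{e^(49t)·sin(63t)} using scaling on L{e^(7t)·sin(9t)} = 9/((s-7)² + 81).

Scaling with a=7: L{e^(49t)·sin(63t)} = (1/7) · 9/((s/7-7)² + 81). Simplifying: 63/((s-49)² + 3969)

Final answer: 63/((s-49)² + 3969)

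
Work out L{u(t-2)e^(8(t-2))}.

u(t-a)f(t-a) with f(t)=e^(8t). L{e^(8t)} = 1/(s-8). By time shift: e^(-2s)/(s-8)

Final answer: e^(-2s)/(s-8)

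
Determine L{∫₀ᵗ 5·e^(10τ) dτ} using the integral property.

L{∫₀ᵗ f(τ)dτ} = F(s)/s with F(s) = 5/(s-10), so L{∫₀ᵗ 5·e^(10τ) dτ} = 5/(s(s-10))

Final answer: 5/(s(s-10))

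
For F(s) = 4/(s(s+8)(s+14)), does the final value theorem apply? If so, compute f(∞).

Poles of sF(s) = 4/((s+8)(s+14)) are at s = -8 and s = -14, both in the left half-plane. Theorem applies. f(∞) = lim_{s→0} sF(s) = 4/(8·14) = 1/28

Final answer: 1/28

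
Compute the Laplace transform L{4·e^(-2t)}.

L{e^(at)} = 1/(s-a), so L{e^(-2t)} = 1/(s+2). Then L{4·e^(-2t)} = 4/(s+2)

Final answer: 4/(s+2)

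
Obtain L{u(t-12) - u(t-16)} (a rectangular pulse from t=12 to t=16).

L{u(t-a)} = e^(-as)/s. L{u(t-12) - u(t-16)} = (e^(-12s) - e^(-16s))/s

Final answer: (e^(-12s) - e^(-16s))/s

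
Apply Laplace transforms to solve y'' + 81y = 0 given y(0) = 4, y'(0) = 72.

L{y''} + 81L{y} = 0. s²Y - 4s - 72 + 81Y = 0. Y(s² + 81) = 4s + 72. Y = (4s + 72)/(s² + 81). Inverting: y(t) = 4cos(9t) + 8sin(9t)

Final answer: y(t) = 4cos(9t) + 8sin(9t)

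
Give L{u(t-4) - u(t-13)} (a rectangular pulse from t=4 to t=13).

L{u(t-a)} = e^(-as)/s. L{u(t-4) - u(t-13)} = (e^(-4s) - e^(-13s))/s

Final answer: (e^(-4s) - e^(-13s))/s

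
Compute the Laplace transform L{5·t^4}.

L{t^n} = n!/s^(n+1), so L{t^4} = 24/s^5. Then L{5·t^4} = 5·24/s^5 = 120/s^5

Final answer: 120/s^5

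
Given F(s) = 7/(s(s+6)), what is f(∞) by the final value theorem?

f(∞) = lim_{s→0} s·7/(s(s+6)) = lim_{s→0} 7/(s+6) = 7/6 = 7/6

Final answer: 7/6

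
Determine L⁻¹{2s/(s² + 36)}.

This is the form c·s/(s² + a²) with a = 6, c = 2. L⁻¹ = 2·cos(6t)

Final answer: 2·cos(6t)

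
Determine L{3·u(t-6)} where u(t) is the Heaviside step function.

L{u(t-a)} = e^(-as)/s. Here a=6, so L{u(t-6)} = e^(-6s)/s, and L{3·u(t-6)} = 3·e^(-6s)/s

Final answer: 3·e^(-6s)/s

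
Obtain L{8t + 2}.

L{8t + 2} = 8·L{t} + 2·L{1} = 8/s² + 2/s

Final answer: 8/s² + 2/s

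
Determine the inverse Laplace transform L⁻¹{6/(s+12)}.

L⁻¹{1/(s-a)} = e^(at), so L⁻¹{1/(s+12)} = e^(-12t), and L⁻¹{6/(s+12)} = 6·e^(-12t)

Final answer: 6·e^(-12t)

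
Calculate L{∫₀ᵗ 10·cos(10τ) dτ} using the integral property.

L{∫₀ᵗ f(τ)dτ} = F(s)/s with F(s) = 10s/(s² + 100), so the result is (10s/(s² + 100))/s = 10/(s² + 100)

Final answer: 10/(s² + 100)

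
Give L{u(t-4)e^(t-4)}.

u(t-a)f(t-a) with f(t)=e^t. L{e^t} = 1/(s-1). By time shift: e^(-4s)/(s-1)

Final answer: e^(-4s)/(s-1)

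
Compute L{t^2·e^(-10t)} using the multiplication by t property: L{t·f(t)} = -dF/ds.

Using L{t^n·e^(at)} = n!/(s-a)^(n+1), L{t^2·e^(-10t)} = 2/(s+10)^3

Final answer: 2/(s+10)^3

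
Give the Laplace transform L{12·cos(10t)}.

L{cos(ωt)} = s/(s² + ω²), so L{cos(10t)} = s/(s² + 100). Then L{12·cos(10t)} = 12·s/(s² + 100) = 12s/(s² + 100)

Final answer: 12s/(s² + 100)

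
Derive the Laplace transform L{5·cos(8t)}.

L{cos(ωt)} = s/(s² + ω²), so L{cos(8t)} = s/(s² + 64). Then L{5·cos(8t)} = 5·s/(s² + 64) = 5s/(s² + 64)

Final answer: 5s/(s² + 64)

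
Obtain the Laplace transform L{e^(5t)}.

L{e^(at)} = 1/(s-a), so L{e^(5t)} = 1/(s-5)

Final answer: 1/(s-5)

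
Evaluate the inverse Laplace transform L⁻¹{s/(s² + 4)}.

L⁻¹{s/(s² + 4)} = cos(2t)

Final answer: cos(2t)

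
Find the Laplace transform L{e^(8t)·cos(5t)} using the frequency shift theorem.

Frequency shift: L{e^(at)f(t)} = F(s-a). L{e^(8t)·cos(5t)} = (s-8)/((s-8)² + 25)

Final answer: (s-8)/((s-8)² + 25)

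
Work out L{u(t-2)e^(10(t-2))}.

u(t-a)f(t-a) with f(t)=e^(10t). L{e^(10t)} = 1/(s-10). By time shift: e^(-2s)/(s-10)

Final answer: e^(-2s)/(s-10)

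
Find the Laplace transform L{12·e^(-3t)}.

L{e^(at)} = 1/(s-a), so L{e^(-3t)} = 1/(s+3). Then L{12·e^(-3t)} = 12/(s+3)

Final answer: 12/(s+3)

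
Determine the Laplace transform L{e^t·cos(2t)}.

L{e^(at)·cos(ωt)} = (s-a)/((s-a)² + ω²), so L{e^t·cos(2t)} = (s-1)/((s-1)² + 4)

Final answer: (s-1)/((s-1)² + 4)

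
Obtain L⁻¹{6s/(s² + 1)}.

This is the form c·s/(s² + a²) with a = 1, c = 6. L⁻¹ = 6·cos(t)

Final answer: 6·cos(t)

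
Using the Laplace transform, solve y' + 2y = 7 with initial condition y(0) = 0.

sY + 2Y = 7/s. Y = 7/(s(s+2)). Partial fractions: Y = 7/2/s - 7/2/(s+2)

Final answer: y(t) = 7/2(1 - e^(-2t))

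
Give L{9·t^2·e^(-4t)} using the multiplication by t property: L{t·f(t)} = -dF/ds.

Using L{t^n·e^(at)} = n!/(s-a)^(n+1), L{t^2·e^(-4t)} = 2/(s+4)^3, so L{9·t^2·e^(-4t)} = 9·2/(s+4)^3 = 18/(s+4)^3

Final answer: 18/(s+4)^3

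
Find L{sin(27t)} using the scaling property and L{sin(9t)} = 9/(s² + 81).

Using L{f(at)} = (1/a)F(s/a) with a=3: L{sin(27t)} = (1/3) · 9/((s/3)² + 81) = (1/3) · 9·9/(s² + 729) = 27/(s² + 729)

Final answer: 27/(s² + 729)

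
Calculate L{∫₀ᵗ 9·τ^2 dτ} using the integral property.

L{∫₀ᵗ f(τ)dτ} = F(s)/s with f(t) = 9t^2. F(s) = 18/s^3, so L{∫₀ᵗ 9·τ^2 dτ} = (18/s^3)/s = 18/s^4. (Check: ∫₀ᵗ 9·τ^2 dτ = 9t^3/3.)

Final answer: 18/s^4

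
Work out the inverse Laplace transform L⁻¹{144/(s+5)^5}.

L⁻¹{n!/(s-a)^(n+1)} = t^n·e^(at) with n=4, a=-5. So L⁻¹{24/(s+5)^5} = t^4·e^(-5t), and L⁻¹{144/(s+5)^5} = (144/24)·t^4·e^(-5t) = 6·t^4·e^(-5t)

Final answer: 6·t^4·e^(-5t)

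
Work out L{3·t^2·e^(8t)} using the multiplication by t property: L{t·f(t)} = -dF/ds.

Using L{t^n·e^(at)} = n!/(s-a)^(n+1), L{t^2·e^(8t)} = 2/(s-8)^3, so L{3·t^2·e^(8t)} = 3·2/(s-8)^3 = 6/(s-8)^3

Final answer: 6/(s-8)^3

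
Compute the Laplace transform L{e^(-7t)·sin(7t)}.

L{e^(at)·sin(ωt)} = ω/((s-a)² + ω²), so L{e^(-7t)·sin(7t)} = 7/((s+7)² + 49)

Final answer: 7/((s+7)² + 49)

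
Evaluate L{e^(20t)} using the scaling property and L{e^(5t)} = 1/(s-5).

Using L{f(at)} = (1/a)F(s/a) with a=4 and f(t) = e^(5t): L{e^(20t)} = (1/4) · 1/((s/4)-5) = (1/4) · 4/(s-20) = 1/(s-20)

Final answer: 1/(s-20)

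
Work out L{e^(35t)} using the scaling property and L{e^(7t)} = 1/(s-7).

Using L{f(at)} = (1/a)F(s/a) with a=5 and f(t) = e^(7t): L{e^(35t)} = (1/5) · 1/((s/5)-7) = (1/5) · 5/(s-35) = 1/(s-35)

Final answer: 1/(s-35)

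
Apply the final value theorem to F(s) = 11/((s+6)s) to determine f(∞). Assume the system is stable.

f(∞) = lim_{s→0} sF(s) = lim_{s→0} 11/(s+6) = 11/6

Final answer: 11/6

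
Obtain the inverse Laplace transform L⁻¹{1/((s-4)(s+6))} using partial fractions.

Decompose: A/(s-4) + B/(s+6). A = 1/10, B = -1/10. f(t) = (e^(4t) - e^(-6t))/10

Final answer: (e^(4t) - e^(-6t))/10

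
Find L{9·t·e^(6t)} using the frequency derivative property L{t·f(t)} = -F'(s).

L{e^(6t)} = 1/(s-6). By frequency derivative: L{t·e^(6t)} = -d/ds[1/(s-6)] = -(-1)/(s-6)² = 1/(s-6)². Then L{9·t·e^(6t)} = 9·1/(s-6)² = 9/(s-6)²

Final answer: 9/(s-6)²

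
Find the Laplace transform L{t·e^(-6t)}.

L{t^n·e^(at)} = n!/(s-a)^(n+1), so L{t·e^(-6t)} = 1/(s+6)^2

Final answer: 1/(s+6)^2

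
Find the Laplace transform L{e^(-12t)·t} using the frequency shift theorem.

L{e^(at)·t^n} = n!/(s-a)^(n+1), so L{e^(-12t)·t} = 1/(s+12)^2

Final answer: 1/(s+12)^2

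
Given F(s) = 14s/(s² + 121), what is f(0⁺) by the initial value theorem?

f(0⁺) = lim_{s→∞} s·14s/(s² + 121) = lim_{s→∞} 14s²/(s² + 121) = 14

Final answer: 14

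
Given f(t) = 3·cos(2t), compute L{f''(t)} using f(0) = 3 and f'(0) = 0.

F(s) = 3s/(s² + 4). L{f''(t)} = s²F(s) - sf(0) - f'(0) = 3s³/(s² + 4) - 3s = (3s³ - 3s(s² + 4))/(s² + 4) = -12s/(s² + 4)

Final answer: -12s/(s² + 4)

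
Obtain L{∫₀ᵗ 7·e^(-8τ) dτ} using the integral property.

L{∫₀ᵗ f(τ)dτ} = F(s)/s with F(s) = 7/(s+8), so L{∫₀ᵗ 7·e^(-8τ) dτ} = 7/(s(s+8))

Final answer: 7/(s(s+8))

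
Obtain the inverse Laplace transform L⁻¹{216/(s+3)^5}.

L⁻¹{n!/(s-a)^(n+1)} = t^n·e^(at) with n=4, a=-3. So L⁻¹{24/(s+3)^5} = t^4·e^(-3t), and L⁻¹{216/(s+3)^5} = (216/24)·t^4·e^(-3t) = 9·t^4·e^(-3t)

Final answer: 9·t^4·e^(-3t)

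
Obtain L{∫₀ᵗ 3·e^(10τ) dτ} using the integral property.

L{∫₀ᵗ f(τ)dτ} = F(s)/s with F(s) = 3/(s-10), so L{∫₀ᵗ 3·e^(10τ) dτ} = 3/(s(s-10))

Final answer: 3/(s(s-10))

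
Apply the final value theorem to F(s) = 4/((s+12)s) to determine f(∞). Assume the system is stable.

f(∞) = lim_{s→0} sF(s) = lim_{s→0} 4/(s+12) = 1/3

Final answer: 1/3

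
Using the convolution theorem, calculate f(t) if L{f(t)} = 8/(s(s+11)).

8/(s(s+11)) = (8/s)·(1/(s+11)) = L{8}·L{e^(-11t)}. By convolution, f(t) = 8*e^(-11t) = ∫₀ᵗ 8·e^(-11τ) dτ = 8·(1 - e^(-11t))/11

Final answer: 8·(1 - e^(-11t))/11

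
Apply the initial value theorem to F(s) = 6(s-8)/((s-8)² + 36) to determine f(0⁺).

f(0⁺) = lim_{s→∞} sF(s) = lim_{s→∞} 6s(s-8)/((s-8)² + 36) = 6

Final answer: 6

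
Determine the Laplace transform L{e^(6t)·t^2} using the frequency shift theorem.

L{e^(at)·t^n} = n!/(s-a)^(n+1), so L{e^(6t)·t^2} = 2/(s-6)^3

Final answer: 2/(s-6)^3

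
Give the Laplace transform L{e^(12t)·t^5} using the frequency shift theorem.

L{e^(at)·t^n} = n!/(s-a)^(n+1), so L{e^(12t)·t^5} = 120/(s-12)^6

Final answer: 120/(s-12)^6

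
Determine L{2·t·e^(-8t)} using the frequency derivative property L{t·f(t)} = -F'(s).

L{e^(-8t)} = 1/(s+8). By frequency derivative: L{t·e^(-8t)} = -d/ds[1/(s+8)] = -(-1)/(s+8)² = 1/(s+8)². Then L{2·t·e^(-8t)} = 2·1/(s+8)² = 2/(s+8)²

Final answer: 2/(s+8)²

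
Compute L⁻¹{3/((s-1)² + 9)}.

Form: b/((s-a)² + b²) → e^(at)sin(bt). With a=1, b=3

Final answer: e^t·sin(3t)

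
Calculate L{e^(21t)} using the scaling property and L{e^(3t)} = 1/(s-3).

Using L{f(at)} = (1/a)F(s/a) with a=7 and f(t) = e^(3t): L{e^(21t)} = (1/7) · 1/((s/7)-3) = (1/7) · 7/(s-21) = 1/(s-21)

Final answer: 1/(s-21)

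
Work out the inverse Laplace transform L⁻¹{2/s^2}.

L⁻¹{n!/s^(n+1)} = t^n with n=1. So L⁻¹{1/s^2} = t, and L⁻¹{2/s^2} = (2/1)·t = 2·t

Final answer: 2·t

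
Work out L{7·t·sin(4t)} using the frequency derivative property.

L{sin(4t)} = 4/(s² + 16). By L{t·f(t)} = -F'(s): -d/ds[4/(s² + 16)] = -(4)·(-2s)/(s² + 16)² = 8s/(s² + 16)². Then L{7·t·sin(4t)} = 7·8s/(s² + 16)² = 56s/(s² + 16)²

Final answer: 56s/(s² + 16)²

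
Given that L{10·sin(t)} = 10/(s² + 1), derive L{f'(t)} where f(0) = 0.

L{f'(t)} = s·F(s) - f(0) = s·10/(s² + 1) - 0 = 10s/(s² + 1)

Final answer: 10s/(s² + 1)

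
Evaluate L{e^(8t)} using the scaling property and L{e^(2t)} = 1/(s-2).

Using L{f(at)} = (1/a)F(s/a) with a=4 and f(t) = e^(2t): L{e^(8t)} = (1/4) · 1/((s/4)-2) = (1/4) · 4/(s-8) = 1/(s-8)

Final answer: 1/(s-8)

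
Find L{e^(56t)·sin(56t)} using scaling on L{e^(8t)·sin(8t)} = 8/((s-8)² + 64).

Scaling with a=7: L{e^(56t)·sin(56t)} = (1/7) · 8/((s/7-8)² + 64). Simplifying: 56/((s-56)² + 3136)

Final answer: 56/((s-56)² + 3136)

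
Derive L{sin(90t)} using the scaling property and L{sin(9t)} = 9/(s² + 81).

Using L{f(at)} = (1/a)F(s/a) with a=10: L{sin(90t)} = (1/10) · 9/((s/10)² + 81) = (1/10) · 9·100/(s² + 8100) = 90/(s² + 8100)

Final answer: 90/(s² + 8100)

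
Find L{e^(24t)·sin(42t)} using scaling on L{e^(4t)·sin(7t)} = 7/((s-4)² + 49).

Scaling with a=6: L{e^(24t)·sin(42t)} = (1/6) · 7/((s/6-4)² + 49). Simplifying: 42/((s-24)² + 1764)

Final answer: 42/((s-24)² + 1764)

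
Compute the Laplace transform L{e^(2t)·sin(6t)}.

L{e^(at)·sin(ωt)} = ω/((s-a)² + ω²), so L{e^(2t)·sin(6t)} = 6/((s-2)² + 36)

Final answer: 6/((s-2)² + 36)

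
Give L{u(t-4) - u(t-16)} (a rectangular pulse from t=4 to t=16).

L{u(t-a)} = e^(-as)/s. L{u(t-4) - u(t-16)} = (e^(-4s) - e^(-16s))/s

Final answer: (e^(-4s) - e^(-16s))/s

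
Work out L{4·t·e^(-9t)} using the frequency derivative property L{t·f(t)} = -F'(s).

L{e^(-9t)} = 1/(s+9). By frequency derivative: L{t·e^(-9t)} = -d/ds[1/(s+9)] = -(-1)/(s+9)² = 1/(s+9)². Then L{4·t·e^(-9t)} = 4·1/(s+9)² = 4/(s+9)²

Final answer: 4/(s+9)²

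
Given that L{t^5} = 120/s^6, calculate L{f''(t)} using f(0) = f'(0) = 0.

L{f''(t)} = s²F(s) - sf(0) - f'(0) = s²·120/s^6 - 0 - 0 = 120/s^4

Final answer: 120/s^4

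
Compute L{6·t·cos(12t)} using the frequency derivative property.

L{cos(12t)} = s/(s² + 144). Derivative: d/ds[s/(s² + 144)] = [(s² + 144) - s·2s]/(s² + 144)² = (144 - s²)/(s² + 144)². So L{t·cos(12t)} = -F'(s) = (s² - 144)/(s² + 144)². Then L{6·t·cos(12t)} = 6·(s² - 144)/(s² + 144)²

Final answer: 6·(s² - 144)/(s² + 144)²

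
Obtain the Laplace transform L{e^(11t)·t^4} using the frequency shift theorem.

L{e^(at)·t^n} = n!/(s-a)^(n+1), so L{e^(11t)·t^4} = 24/(s-11)^5

Final answer: 24/(s-11)^5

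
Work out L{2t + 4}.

L{2t + 4} = 2·L{t} + 4·L{1} = 2/s² + 4/s

Final answer: 2/s² + 4/s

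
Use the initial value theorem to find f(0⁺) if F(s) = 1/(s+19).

f(0⁺) = lim_{s→∞} s·1/(s+19) = lim_{s→∞} s/(s+19) = 1

Final answer: 1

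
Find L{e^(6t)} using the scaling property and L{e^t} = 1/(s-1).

Using L{f(at)} = (1/a)F(s/a) with a=6 and f(t) = e^t: L{e^(6t)} = (1/6) · 1/((s/6)-1) = (1/6) · 6/(s-6) = 1/(s-6)

Final answer: 1/(s-6)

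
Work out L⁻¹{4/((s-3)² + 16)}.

Form: b/((s-a)² + b²) → e^(at)sin(bt). With a=3, b=4

Final answer: e^(3t)·sin(4t)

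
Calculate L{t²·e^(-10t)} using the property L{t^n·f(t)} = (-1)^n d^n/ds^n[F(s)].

L{e^(-10t)} = 1/(s+10). d/ds[1/(s+10)] = -1/(s+10)². d²/ds²[1/(s+10)] = 2/(s+10)³. So L{t²·e^(-10t)} = (-1)² · 2/(s+10)³ = 2/(s+10)³

Final answer: 2/(s+10)³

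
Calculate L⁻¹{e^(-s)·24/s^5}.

L⁻¹{24/s^5} = t^4. By the time shift theorem, L⁻¹{e^(-as)F(s)} = u(t-a)f(t-a) with a=1, so L⁻¹{e^(-s)·24/s^5} = u(t-1)·(t-1)^4

Final answer: u(t-1)·(t-1)^4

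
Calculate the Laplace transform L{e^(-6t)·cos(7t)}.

L{e^(at)·cos(ωt)} = (s-a)/((s-a)² + ω²), so L{e^(-6t)·cos(7t)} = (s+6)/((s+6)² + 49)

Final answer: (s+6)/((s+6)² + 49)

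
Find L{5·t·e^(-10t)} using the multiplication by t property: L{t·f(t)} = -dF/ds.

Using L{t^n·e^(at)} = n!/(s-a)^(n+1), L{t·e^(-10t)} = 1/(s+10)^2, so L{5·t·e^(-10t)} = 5·1/(s+10)^2 = 5/(s+10)^2

Final answer: 5/(s+10)^2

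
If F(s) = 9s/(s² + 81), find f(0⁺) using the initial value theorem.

f(0⁺) = lim_{s→∞} s·9s/(s² + 81) = lim_{s→∞} 9s²/(s² + 81) = 9

Final answer: 9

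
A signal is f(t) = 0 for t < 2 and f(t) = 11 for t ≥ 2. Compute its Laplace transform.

f(t) = 11·u(t-2). L{u(t-2)} = e^(-2s)/s, so L{f(t)} = 11·e^(-2s)/s

Final answer: 11·e^(-2s)/s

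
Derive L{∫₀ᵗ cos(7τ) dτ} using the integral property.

L{∫₀ᵗ f(τ)dτ} = F(s)/s with F(s) = s/(s² + 49), so the result is (s/(s² + 49))/s = 1/(s² + 49)

Final answer: 1/(s² + 49)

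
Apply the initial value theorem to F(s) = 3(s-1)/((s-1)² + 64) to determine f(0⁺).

f(0⁺) = lim_{s→∞} sF(s) = lim_{s→∞} 3s(s-1)/((s-1)² + 64) = 3

Final answer: 3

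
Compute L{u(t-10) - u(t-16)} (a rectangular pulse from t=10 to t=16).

L{u(t-a)} = e^(-as)/s. L{u(t-10) - u(t-16)} = (e^(-10s) - e^(-16s))/s

Final answer: (e^(-10s) - e^(-16s))/s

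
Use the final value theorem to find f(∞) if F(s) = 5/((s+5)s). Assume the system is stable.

f(∞) = lim_{s→0} sF(s) = lim_{s→0} 5/(s+5) = 1

Final answer: 1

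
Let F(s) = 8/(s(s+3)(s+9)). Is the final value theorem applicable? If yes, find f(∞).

Poles of sF(s) = 8/((s+3)(s+9)) are at s = -3 and s = -9, both in the left half-plane. Theorem applies. f(∞) = lim_{s→0} sF(s) = 8/(3·9) = 8/27

Final answer: 8/27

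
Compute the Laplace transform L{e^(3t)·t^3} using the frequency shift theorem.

L{e^(at)·t^n} = n!/(s-a)^(n+1), so L{e^(3t)·t^3} = 6/(s-3)^4

Final answer: 6/(s-3)^4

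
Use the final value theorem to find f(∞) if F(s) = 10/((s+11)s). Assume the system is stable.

f(∞) = lim_{s→0} sF(s) = lim_{s→0} 10/(s+11) = 10/11

Final answer: 10/11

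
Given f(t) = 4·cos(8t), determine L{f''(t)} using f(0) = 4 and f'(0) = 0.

F(s) = 4s/(s² + 64). L{f''(t)} = s²F(s) - sf(0) - f'(0) = 4s³/(s² + 64) - 4s = (4s³ - 4s(s² + 64))/(s² + 64) = -256s/(s² + 64)

Final answer: -256s/(s² + 64)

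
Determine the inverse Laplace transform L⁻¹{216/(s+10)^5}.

L⁻¹{n!/(s-a)^(n+1)} = t^n·e^(at) with n=4, a=-10. So L⁻¹{24/(s+10)^5} = t^4·e^(-10t), and L⁻¹{216/(s+10)^5} = (216/24)·t^4·e^(-10t) = 9·t^4·e^(-10t)

Final answer: 9·t^4·e^(-10t)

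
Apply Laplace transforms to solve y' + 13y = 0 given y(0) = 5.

L{y'} + 13L{y} = 0. sY - 5 + 13Y = 0. Y(s+13) = 5. Y = 5/(s+13)

Final answer: y(t) = 5e^(-13t)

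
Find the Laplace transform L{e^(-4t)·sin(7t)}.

L{e^(at)·sin(ωt)} = ω/((s-a)² + ω²), so L{e^(-4t)·sin(7t)} = 7/((s+4)² + 49)

Final answer: 7/((s+4)² + 49)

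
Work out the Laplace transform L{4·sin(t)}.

L{sin(ωt)} = ω/(s² + ω²), so L{sin(t)} = 1/(s² + 1). Then L{4·sin(t)} = 4·1/(s² + 1) = 4/(s² + 1)

Final answer: 4/(s² + 1)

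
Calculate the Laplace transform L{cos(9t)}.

L{cos(ωt)} = s/(s² + ω²), so L{cos(9t)} = s/(s² + 81)

Final answer: s/(s² + 81)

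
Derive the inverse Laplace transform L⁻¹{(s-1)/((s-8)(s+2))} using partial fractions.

Using partial fractions, f(t) = (7e^(8t) + 3e^(-2t))/10

Final answer: (7e^(8t) + 3e^(-2t))/10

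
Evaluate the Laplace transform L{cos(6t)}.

L{cos(ωt)} = s/(s² + ω²), so L{cos(6t)} = s/(s² + 36)

Final answer: s/(s² + 36)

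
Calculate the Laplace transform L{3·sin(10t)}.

L{sin(ωt)} = ω/(s² + ω²), so L{sin(10t)} = 10/(s² + 100). Then L{3·sin(10t)} = 3·10/(s² + 100) = 30/(s² + 100)

Final answer: 30/(s² + 100)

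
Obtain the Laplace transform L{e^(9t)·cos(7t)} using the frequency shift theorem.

Frequency shift: L{e^(at)f(t)} = F(s-a). L{e^(9t)·cos(7t)} = (s-9)/((s-9)² + 49)

Final answer: (s-9)/((s-9)² + 49)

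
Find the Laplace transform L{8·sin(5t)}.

L{sin(ωt)} = ω/(s² + ω²), so L{sin(5t)} = 5/(s² + 25). Then L{8·sin(5t)} = 8·5/(s² + 25) = 40/(s² + 25)

Final answer: 40/(s² + 25)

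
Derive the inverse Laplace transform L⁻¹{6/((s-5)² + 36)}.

Using frequency shift, L⁻¹{6/((s-5)² + 36)} = e^(5t)·sin(6t)

Final answer: e^(5t)·sin(6t)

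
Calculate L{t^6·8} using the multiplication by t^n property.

L{8} = 8/s. d^1/ds^1[1/s] = -1/s². d^2/ds^2[1/s] = 2/s^3. d^3/ds^3[1/s] = -6/s^4. d^4/ds^4[1/s] = 24/s^5. d^5/ds^5[1/s] = -120/s^6. d^6/ds^6[1/s] = 720/s^7. So L{t^6} = (-1)^{6}·720/s^7 = 720/s^7. Then L{t^6·8} = 8·720/s^7 = 5760/s^7

Final answer: 5760/s^7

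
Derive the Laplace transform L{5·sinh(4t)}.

L{sinh(ωt)} = ω/(s² - ω²), so L{sinh(4t)} = 4/(s² - 16). Then L{5·sinh(4t)} = 5·4/(s² - 16) = 20/(s² - 16)

Final answer: 20/(s² - 16)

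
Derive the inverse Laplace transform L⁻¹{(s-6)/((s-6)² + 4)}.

Using frequency shift, L⁻¹{(s-6)/((s-6)² + 4)} = e^(6t)·cos(2t)

Final answer: e^(6t)·cos(2t)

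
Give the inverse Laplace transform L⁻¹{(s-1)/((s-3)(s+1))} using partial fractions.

Using partial fractions, f(t) = (2e^(3t) + 2e^(-t))/4

Final answer: (2e^(3t) + 2e^(-t))/4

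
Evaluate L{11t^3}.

L{t^n} = n!/s^(n+1). So L{11t^3} = 11·3!/s^4 = 66/s^4

Final answer: 66/s^4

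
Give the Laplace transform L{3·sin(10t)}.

L{sin(ωt)} = ω/(s² + ω²), so L{sin(10t)} = 10/(s² + 100). Then L{3·sin(10t)} = 3·10/(s² + 100) = 30/(s² + 100)

Final answer: 30/(s² + 100)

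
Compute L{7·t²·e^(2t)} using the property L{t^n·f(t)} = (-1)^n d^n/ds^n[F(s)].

L{e^(2t)} = 1/(s-2). d/ds[1/(s-2)] = -1/(s-2)². d²/ds²[1/(s-2)] = 2/(s-2)³. So L{t²·e^(2t)} = (-1)² · 2/(s-2)³ = 2/(s-2)³. Then L{7·t²·e^(2t)} = 7·2/(s-2)³ = 14/(s-2)³

Final answer: 14/(s-2)³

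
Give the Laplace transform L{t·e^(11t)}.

L{t^n·e^(at)} = n!/(s-a)^(n+1), so L{t·e^(11t)} = 1/(s-11)^2

Final answer: 1/(s-11)^2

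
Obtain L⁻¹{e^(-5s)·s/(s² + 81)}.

L⁻¹{s/(s² + 81)} = cos(9t). By the time shift theorem, L⁻¹{e^(-as)F(s)} = u(t-a)f(t-a) with a=5, so L⁻¹{e^(-5s)·s/(s² + 81)} = u(t-5)·cos(9(t-5))

Final answer: u(t-5)·cos(9(t-5))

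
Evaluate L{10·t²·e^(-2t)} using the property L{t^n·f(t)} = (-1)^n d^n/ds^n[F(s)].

L{e^(-2t)} = 1/(s+2). d/ds[1/(s+2)] = -1/(s+2)². d²/ds²[1/(s+2)] = 2/(s+2)³. So L{t²·e^(-2t)} = (-1)² · 2/(s+2)³ = 2/(s+2)³. Then L{10·t²·e^(-2t)} = 10·2/(s+2)³ = 20/(s+2)³

Final answer: 20/(s+2)³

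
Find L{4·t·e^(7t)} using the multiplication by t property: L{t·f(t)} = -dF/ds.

Using L{t^n·e^(at)} = n!/(s-a)^(n+1), L{t·e^(7t)} = 1/(s-7)^2, so L{4·t·e^(7t)} = 4·1/(s-7)^2 = 4/(s-7)^2

Final answer: 4/(s-7)^2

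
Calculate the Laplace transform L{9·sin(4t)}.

L{sin(ωt)} = ω/(s² + ω²), so L{sin(4t)} = 4/(s² + 16). Then L{9·sin(4t)} = 9·4/(s² + 16) = 36/(s² + 16)

Final answer: 36/(s² + 16)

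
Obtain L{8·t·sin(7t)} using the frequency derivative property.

L{sin(7t)} = 7/(s² + 49). By L{t·f(t)} = -F'(s): -d/ds[7/(s² + 49)] = -(7)·(-2s)/(s² + 49)² = 14s/(s² + 49)². Then L{8·t·sin(7t)} = 8·14s/(s² + 49)² = 112s/(s² + 49)²

Final answer: 112s/(s² + 49)²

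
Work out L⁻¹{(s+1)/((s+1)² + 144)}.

Using frequency shift: L⁻¹{(s-a)/((s-a)² + b²)} = e^(at)cos(bt). Here a=-1, b=12

Final answer: e^(-t)·cos(12t)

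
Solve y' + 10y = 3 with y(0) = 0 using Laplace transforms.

sY + 10Y = 3/s. Y = 3/(s(s+10)). Partial fractions: Y = 3/10/s - 3/10/(s+10)

Final answer: y(t) = 3/10(1 - e^(-10t))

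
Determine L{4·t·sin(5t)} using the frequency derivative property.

L{sin(5t)} = 5/(s² + 25). By L{t·f(t)} = -F'(s): -d/ds[5/(s² + 25)] = -(5)·(-2s)/(s² + 25)² = 10s/(s² + 25)². Then L{4·t·sin(5t)} = 4·10s/(s² + 25)² = 40s/(s² + 25)²

Final answer: 40s/(s² + 25)²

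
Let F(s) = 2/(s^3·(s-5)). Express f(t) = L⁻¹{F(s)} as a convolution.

2/(s^3·(s-5)) = (2/s^3)·(1/(s-5)) = L{t^2}·L{e^(5t)}. So f(t) = t^2*e^(5t) = ∫₀ᵗ τ^2·e^(5(t-τ)) dτ

Final answer: ∫₀ᵗ τ^2·e^(5(t-τ)) dτ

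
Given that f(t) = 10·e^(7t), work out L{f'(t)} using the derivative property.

f(0) = 10, F(s) = 10/(s-7). L{f'(t)} = s·F(s) - f(0) = 10s/(s-7) - 10 = (10s - 10(s-7))/(s-7) = 70/(s-7)

Final answer: 70/(s-7)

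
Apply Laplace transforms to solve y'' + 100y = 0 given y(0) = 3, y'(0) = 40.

L{y''} + 100L{y} = 0. s²Y - 3s - 40 + 100Y = 0. Y(s² + 100) = 3s + 40. Y = (3s + 40)/(s² + 100). Inverting: y(t) = 3cos(10t) + 4sin(10t)

Final answer: y(t) = 3cos(10t) + 4sin(10t)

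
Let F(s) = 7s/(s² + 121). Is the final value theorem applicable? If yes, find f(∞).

The final value theorem requires all poles of sF(s) in the left half-plane. sF(s) = 7s²/(s² + 121) has poles at s = ±11i (imaginary axis). Theorem does NOT apply (oscillatory system).

Final answer: Not applicable (oscillatory)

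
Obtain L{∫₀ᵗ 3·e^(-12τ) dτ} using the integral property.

L{∫₀ᵗ f(τ)dτ} = F(s)/s with F(s) = 3/(s+12), so L{∫₀ᵗ 3·e^(-12τ) dτ} = 3/(s(s+12))

Final answer: 3/(s(s+12))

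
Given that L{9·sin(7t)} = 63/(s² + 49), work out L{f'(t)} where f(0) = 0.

L{f'(t)} = s·F(s) - f(0) = s·63/(s² + 49) - 0 = 63s/(s² + 49)

Final answer: 63s/(s² + 49)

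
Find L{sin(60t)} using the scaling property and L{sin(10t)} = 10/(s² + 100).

Using L{f(at)} = (1/a)F(s/a) with a=6: L{sin(60t)} = (1/6) · 10/((s/6)² + 100) = (1/6) · 10·36/(s² + 3600) = 60/(s² + 3600)

Final answer: 60/(s² + 3600)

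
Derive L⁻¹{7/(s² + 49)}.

This is the form c·a/(s² + a²) with a = 7. L⁻¹ = sin(7t)

Final answer: sin(7t)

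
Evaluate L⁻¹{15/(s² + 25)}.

This is the form c·a/(s² + a²) with a = 5, c = 3. L⁻¹ = 3·sin(5t)

Final answer: 3·sin(5t)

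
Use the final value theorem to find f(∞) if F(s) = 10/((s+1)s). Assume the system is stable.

f(∞) = lim_{s→0} sF(s) = lim_{s→0} 10/(s+1) = 10

Final answer: 10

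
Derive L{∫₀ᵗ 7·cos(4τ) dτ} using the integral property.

L{∫₀ᵗ f(τ)dτ} = F(s)/s with F(s) = 7s/(s² + 16), so the result is (7s/(s² + 16))/s = 7/(s² + 16)

Final answer: 7/(s² + 16)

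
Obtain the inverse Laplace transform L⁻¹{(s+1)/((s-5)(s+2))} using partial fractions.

Using partial fractions, f(t) = (6e^(5t) + e^(-2t))/7

Final answer: (6e^(5t) + e^(-2t))/7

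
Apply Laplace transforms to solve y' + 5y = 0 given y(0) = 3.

L{y'} + 5L{y} = 0. sY - 3 + 5Y = 0. Y(s+5) = 3. Y = 3/(s+5)

Final answer: y(t) = 3e^(-5t)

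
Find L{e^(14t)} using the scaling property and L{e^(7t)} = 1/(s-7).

Using L{f(at)} = (1/a)F(s/a) with a=2 and f(t) = e^(7t): L{e^(14t)} = (1/2) · 1/((s/2)-7) = (1/2) · 2/(s-14) = 1/(s-14)

Final answer: 1/(s-14)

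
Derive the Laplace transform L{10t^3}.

L{10t^3} = 10 · L{t^3} = 10 · 6/s^4 = 60/s^4

Final answer: 60/s^4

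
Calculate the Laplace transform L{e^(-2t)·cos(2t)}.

L{e^(at)·cos(ωt)} = (s-a)/((s-a)² + ω²), so L{e^(-2t)·cos(2t)} = (s+2)/((s+2)² + 4)

Final answer: (s+2)/((s+2)² + 4)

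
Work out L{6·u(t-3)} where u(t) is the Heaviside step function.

L{u(t-a)} = e^(-as)/s. Here a=3, so L{u(t-3)} = e^(-3s)/s, and L{6·u(t-3)} = 6·e^(-3s)/s

Final answer: 6·e^(-3s)/s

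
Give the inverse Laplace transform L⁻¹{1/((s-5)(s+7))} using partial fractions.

Decompose: A/(s-5) + B/(s+7). A = 1/12, B = -1/12. f(t) = (e^(5t) - e^(-7t))/12

Final answer: (e^(5t) - e^(-7t))/12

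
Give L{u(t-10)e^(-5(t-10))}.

u(t-a)f(t-a) with f(t)=e^(-5t). L{e^(-5t)} = 1/(s+5). By time shift: e^(-10s)/(s+5)

Final answer: e^(-10s)/(s+5)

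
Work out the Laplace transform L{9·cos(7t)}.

L{cos(ωt)} = s/(s² + ω²), so L{cos(7t)} = s/(s² + 49). Then L{9·cos(7t)} = 9·s/(s² + 49) = 9s/(s² + 49)

Final answer: 9s/(s² + 49)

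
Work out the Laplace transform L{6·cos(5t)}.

L{cos(ωt)} = s/(s² + ω²), so L{cos(5t)} = s/(s² + 25). Then L{6·cos(5t)} = 6·s/(s² + 25) = 6s/(s² + 25)

Final answer: 6s/(s² + 25)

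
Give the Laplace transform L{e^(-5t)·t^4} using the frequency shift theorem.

L{e^(at)·t^n} = n!/(s-a)^(n+1), so L{e^(-5t)·t^4} = 24/(s+5)^5

Final answer: 24/(s+5)^5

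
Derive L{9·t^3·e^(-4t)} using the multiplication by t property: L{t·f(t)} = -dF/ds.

Using L{t^n·e^(at)} = n!/(s-a)^(n+1), L{t^3·e^(-4t)} = 6/(s+4)^4, so L{9·t^3·e^(-4t)} = 9·6/(s+4)^4 = 54/(s+4)^4

Final answer: 54/(s+4)^4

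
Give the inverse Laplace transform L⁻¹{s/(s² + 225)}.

L⁻¹{s/(s² + 225)} = cos(15t)

Final answer: cos(15t)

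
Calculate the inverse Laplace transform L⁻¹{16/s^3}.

L⁻¹{n!/s^(n+1)} = t^n with n=2. So L⁻¹{2/s^3} = t^2, and L⁻¹{16/s^3} = (16/2)·t^2 = 8·t^2

Final answer: 8·t^2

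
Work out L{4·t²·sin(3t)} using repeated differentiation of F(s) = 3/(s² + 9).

F(s) = 3/(s² + 9). F'(s) = -6s/(s² + 9)². F''(s) = -6(9 - 3s²)/(s² + 9)³ = (18s² - 54)/(s² + 9)³. So L{t²·sin(3t)} = (-1)² F''(s) = (18s² - 54)/(s² + 9)³. Then L{4·t²·sin(3t)} = 4·(18s² - 54)/(s² + 9)³ = (72s² - 216)/(s² + 9)³

Final answer: (72s² - 216)/(s² + 9)³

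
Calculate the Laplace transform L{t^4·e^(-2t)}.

L{t^n·e^(at)} = n!/(s-a)^(n+1), so L{t^4·e^(-2t)} = 24/(s+2)^5

Final answer: 24/(s+2)^5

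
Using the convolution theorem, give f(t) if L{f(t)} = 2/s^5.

2/s^5 = (2/s)·(1/s^4) = L{2}·L{t^3/6}. By convolution, f(t) = 2*t^3/6 = ∫₀ᵗ 2·τ^3/6 dτ = 2·t^4/24

Final answer: 2·t^4/24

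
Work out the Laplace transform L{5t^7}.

L{5t^7} = 5 · L{t^7} = 5 · 5040/s^8 = 25200/s^8

Final answer: 25200/s^8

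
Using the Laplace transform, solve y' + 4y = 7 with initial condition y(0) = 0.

sY + 4Y = 7/s. Y = 7/(s(s+4)). Partial fractions: Y = 7/4/s - 7/4/(s+4)

Final answer: y(t) = 7/4(1 - e^(-4t))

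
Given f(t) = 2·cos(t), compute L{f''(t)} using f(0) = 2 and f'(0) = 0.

F(s) = 2s/(s² + 1). L{f''(t)} = s²F(s) - sf(0) - f'(0) = 2s³/(s² + 1) - 2s = (2s³ - 2s(s² + 1))/(s² + 1) = -2s/(s² + 1)

Final answer: -2s/(s² + 1)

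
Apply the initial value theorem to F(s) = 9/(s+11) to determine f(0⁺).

f(0⁺) = lim_{s→∞} s·9/(s+11) = lim_{s→∞} 9s/(s+11) = 9

Final answer: 9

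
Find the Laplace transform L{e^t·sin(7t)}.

L{e^(at)·sin(ωt)} = ω/((s-a)² + ω²), so L{e^t·sin(7t)} = 7/((s-1)² + 49)

Final answer: 7/((s-1)² + 49)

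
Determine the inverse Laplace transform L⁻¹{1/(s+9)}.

L⁻¹{1/(s-a)} = e^(at), so L⁻¹{1/(s+9)} = e^(-9t)

Final answer: e^(-9t)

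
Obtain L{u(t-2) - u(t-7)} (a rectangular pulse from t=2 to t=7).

L{u(t-a)} = e^(-as)/s. L{u(t-2) - u(t-7)} = (e^(-2s) - e^(-7s))/s

Final answer: (e^(-2s) - e^(-7s))/s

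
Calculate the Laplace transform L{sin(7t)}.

L{sin(ωt)} = ω/(s² + ω²), so L{sin(7t)} = 7/(s² + 49)

Final answer: 7/(s² + 49)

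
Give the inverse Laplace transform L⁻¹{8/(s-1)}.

L⁻¹{1/(s-a)} = e^(at), so L⁻¹{1/(s-1)} = e^t, and L⁻¹{8/(s-1)} = 8·e^t

Final answer: 8·e^t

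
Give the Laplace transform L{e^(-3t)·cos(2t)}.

L{e^(at)·cos(ωt)} = (s-a)/((s-a)² + ω²), so L{e^(-3t)·cos(2t)} = (s+3)/((s+3)² + 4)

Final answer: (s+3)/((s+3)² + 4)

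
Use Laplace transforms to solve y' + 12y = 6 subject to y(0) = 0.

sY + 12Y = 6/s. Y = 6/(s(s+12)). Partial fractions: Y = 1/2/s - 1/2/(s+12)

Final answer: y(t) = 1/2(1 - e^(-12t))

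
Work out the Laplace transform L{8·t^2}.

L{t^n} = n!/s^(n+1), so L{t^2} = 2/s^3. Then L{8·t^2} = 8·2/s^3 = 16/s^3

Final answer: 16/s^3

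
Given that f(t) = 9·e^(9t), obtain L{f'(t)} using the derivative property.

f(0) = 9, F(s) = 9/(s-9). L{f'(t)} = s·F(s) - f(0) = 9s/(s-9) - 9 = (9s - 9(s-9))/(s-9) = 81/(s-9)

Final answer: 81/(s-9)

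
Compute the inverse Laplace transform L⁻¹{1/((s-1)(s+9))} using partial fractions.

Decompose: A/(s-1) + B/(s+9). A = 1/10, B = -1/10. f(t) = (e^t - e^(-9t))/10

Final answer: (e^t - e^(-9t))/10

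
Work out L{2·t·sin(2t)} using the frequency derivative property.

L{sin(2t)} = 2/(s² + 4). By L{t·f(t)} = -F'(s): -d/ds[2/(s² + 4)] = -(2)·(-2s)/(s² + 4)² = 4s/(s² + 4)². Then L{2·t·sin(2t)} = 2·4s/(s² + 4)² = 8s/(s² + 4)²

Final answer: 8s/(s² + 4)²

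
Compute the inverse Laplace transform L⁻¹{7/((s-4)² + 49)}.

Using frequency shift, L⁻¹{7/((s-4)² + 49)} = e^(4t)·sin(7t)

Final answer: e^(4t)·sin(7t)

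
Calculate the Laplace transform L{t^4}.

L{t^n} = n!/s^(n+1), so L{t^4} = 24/s^5

Final answer: 24/s^5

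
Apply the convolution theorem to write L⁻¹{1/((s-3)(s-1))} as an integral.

1/((s-3)(s-1)) = (1/(s-3))·(1/(s-1)) = L{e^(3t)}·L{e^t}. So f(t) = e^(3t)*e^t = ∫₀ᵗ e^(3τ)·e^(t-τ) dτ

Final answer: ∫₀ᵗ e^(3τ)·e^(t-τ) dτ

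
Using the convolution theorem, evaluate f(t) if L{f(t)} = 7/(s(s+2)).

7/(s(s+2)) = (7/s)·(1/(s+2)) = L{7}·L{e^(-2t)}. By convolution, f(t) = 7*e^(-2t) = ∫₀ᵗ 7·e^(-2τ) dτ = 7·(1 - e^(-2t))/2

Final answer: 7·(1 - e^(-2t))/2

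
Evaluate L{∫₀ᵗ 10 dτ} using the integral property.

L{∫₀ᵗ f(τ)dτ} = F(s)/s with f(t) = 10. F(s) = 10/s, so L{∫₀ᵗ 10 dτ} = (10/s)/s = 10/s². (Check: ∫₀ᵗ 10 dτ = 10t.)

Final answer: 10/s²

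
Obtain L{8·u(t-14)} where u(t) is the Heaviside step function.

L{u(t-a)} = e^(-as)/s. Here a=14, so L{u(t-14)} = e^(-14s)/s, and L{8·u(t-14)} = 8·e^(-14s)/s

Final answer: 8·e^(-14s)/s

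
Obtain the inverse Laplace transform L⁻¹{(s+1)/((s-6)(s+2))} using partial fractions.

Using partial fractions, f(t) = (7e^(6t) + e^(-2t))/8

Final answer: (7e^(6t) + e^(-2t))/8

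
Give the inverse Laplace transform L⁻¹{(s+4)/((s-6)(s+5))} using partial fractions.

Using partial fractions, f(t) = (10e^(6t) + e^(-5t))/11

Final answer: (10e^(6t) + e^(-5t))/11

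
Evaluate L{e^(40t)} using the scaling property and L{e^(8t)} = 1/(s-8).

Using L{f(at)} = (1/a)F(s/a) with a=5 and f(t) = e^(8t): L{e^(40t)} = (1/5) · 1/((s/5)-8) = (1/5) · 5/(s-40) = 1/(s-40)

Final answer: 1/(s-40)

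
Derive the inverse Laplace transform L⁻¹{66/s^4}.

L⁻¹{n!/s^(n+1)} = t^n with n=3. So L⁻¹{6/s^4} = t^3, and L⁻¹{66/s^4} = (66/6)·t^3 = 11·t^3

Final answer: 11·t^3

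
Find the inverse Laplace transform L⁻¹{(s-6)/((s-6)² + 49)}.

Using frequency shift, L⁻¹{(s-6)/((s-6)² + 49)} = e^(6t)·cos(7t)

Final answer: e^(6t)·cos(7t)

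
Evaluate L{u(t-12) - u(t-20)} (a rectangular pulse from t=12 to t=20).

L{u(t-a)} = e^(-as)/s. L{u(t-12) - u(t-20)} = (e^(-12s) - e^(-20s))/s

Final answer: (e^(-12s) - e^(-20s))/s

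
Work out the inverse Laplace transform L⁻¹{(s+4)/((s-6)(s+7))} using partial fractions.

Using partial fractions, f(t) = (10e^(6t) + 3e^(-7t))/13

Final answer: (10e^(6t) + 3e^(-7t))/13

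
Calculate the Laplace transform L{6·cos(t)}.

L{cos(ωt)} = s/(s² + ω²), so L{cos(t)} = s/(s² + 1). Then L{6·cos(t)} = 6·s/(s² + 1) = 6s/(s² + 1)

Final answer: 6s/(s² + 1)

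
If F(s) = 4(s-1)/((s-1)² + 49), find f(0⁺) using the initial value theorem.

f(0⁺) = lim_{s→∞} sF(s) = lim_{s→∞} 4s(s-1)/((s-1)² + 49) = 4

Final answer: 4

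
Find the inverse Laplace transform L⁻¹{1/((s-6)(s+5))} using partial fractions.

Decompose: A/(s-6) + B/(s+5). A = 1/11, B = -1/11. f(t) = (e^(6t) - e^(-5t))/11

Final answer: (e^(6t) - e^(-5t))/11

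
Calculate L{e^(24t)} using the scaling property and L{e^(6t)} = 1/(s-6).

Using L{f(at)} = (1/a)F(s/a) with a=4 and f(t) = e^(6t): L{e^(24t)} = (1/4) · 1/((s/4)-6) = (1/4) · 4/(s-24) = 1/(s-24)

Final answer: 1/(s-24)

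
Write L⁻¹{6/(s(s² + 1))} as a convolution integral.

6/(s(s² + 1)) = (1/s)·(6/(s² + 1)) = L{1}·L{6·sin(t)}. So f(t) = 1*(6·sin(t)) = ∫₀ᵗ 6·sin(τ) dτ

Final answer: ∫₀ᵗ 6·sin(τ) dτ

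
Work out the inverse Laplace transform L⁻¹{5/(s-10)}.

L⁻¹{1/(s-a)} = e^(at), so L⁻¹{1/(s-10)} = e^(10t), and L⁻¹{5/(s-10)} = 5·e^(10t)

Final answer: 5·e^(10t)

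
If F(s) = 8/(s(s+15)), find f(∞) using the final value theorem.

f(∞) = lim_{s→0} s·8/(s(s+15)) = lim_{s→0} 8/(s+15) = 8/15 = 8/15

Final answer: 8/15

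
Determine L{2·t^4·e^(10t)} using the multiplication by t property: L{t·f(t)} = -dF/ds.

Using L{t^n·e^(at)} = n!/(s-a)^(n+1), L{t^4·e^(10t)} = 24/(s-10)^5, so L{2·t^4·e^(10t)} = 2·24/(s-10)^5 = 48/(s-10)^5

Final answer: 48/(s-10)^5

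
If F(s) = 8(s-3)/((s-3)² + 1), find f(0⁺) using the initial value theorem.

f(0⁺) = lim_{s→∞} sF(s) = lim_{s→∞} 8s(s-3)/((s-3)² + 1) = 8

Final answer: 8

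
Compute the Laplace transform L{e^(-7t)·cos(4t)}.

L{e^(at)·cos(ωt)} = (s-a)/((s-a)² + ω²), so L{e^(-7t)·cos(4t)} = (s+7)/((s+7)² + 16)

Final answer: (s+7)/((s+7)² + 16)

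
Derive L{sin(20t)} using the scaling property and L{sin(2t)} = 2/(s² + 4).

Using L{f(at)} = (1/a)F(s/a) with a=10: L{sin(20t)} = (1/10) · 2/((s/10)² + 4) = (1/10) · 2·100/(s² + 400) = 20/(s² + 400)

Final answer: 20/(s² + 400)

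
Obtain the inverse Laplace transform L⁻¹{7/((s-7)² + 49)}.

Using frequency shift, L⁻¹{7/((s-7)² + 49)} = e^(7t)·sin(7t)

Final answer: e^(7t)·sin(7t)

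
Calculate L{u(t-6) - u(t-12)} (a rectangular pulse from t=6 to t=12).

L{u(t-a)} = e^(-as)/s. L{u(t-6) - u(t-12)} = (e^(-6s) - e^(-12s))/s

Final answer: (e^(-6s) - e^(-12s))/s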